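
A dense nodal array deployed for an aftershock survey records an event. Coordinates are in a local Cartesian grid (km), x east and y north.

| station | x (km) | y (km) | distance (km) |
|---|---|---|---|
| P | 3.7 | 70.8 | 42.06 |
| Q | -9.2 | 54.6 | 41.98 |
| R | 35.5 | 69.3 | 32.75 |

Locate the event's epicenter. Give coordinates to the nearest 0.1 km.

Circle about each station: (x − 3.7)² + (y − 70.8)² = 42.06²; (x + 9.2)² + (y − 54.6)² = 41.98²; (x − 35.5)² + (y − 69.3)² = 32.75².
Subtracting pairs of circle equations eliminates x²+y² and gives linear equations (the radical axes):
-25.8 x − 32.4 y = -1953.81
63.6 x − 3.0 y = 1732.89
Solving the 2×2 system: x ≈ 29.0, y ≈ 37.2 km.
Check against P (with the unrounded x, y): √((x − 3.7)²+(y − 70.8)²) = 42.05 ≈ 42.06 km. ✓

29.0 km east, 37.2 km north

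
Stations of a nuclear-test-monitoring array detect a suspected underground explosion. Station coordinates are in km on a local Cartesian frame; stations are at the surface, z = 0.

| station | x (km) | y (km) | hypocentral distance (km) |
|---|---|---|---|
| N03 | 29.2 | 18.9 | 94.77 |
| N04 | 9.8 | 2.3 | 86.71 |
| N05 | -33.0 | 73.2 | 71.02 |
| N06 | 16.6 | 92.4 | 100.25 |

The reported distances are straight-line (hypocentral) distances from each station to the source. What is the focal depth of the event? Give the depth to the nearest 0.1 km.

60.8 km

Each station gives a sphere (x−x_i)² + (y−y_i)² + z² = d_i² (stations at z=0).
Subtracting the N03 sphere from N04 and N05: z² cancels, leaving linear equations in x and y:
-38.8 x − 33.2 y = 354.21
-124.4 x + 108.6 y = 9174.90
Solving: x ≈ -41.117, y ≈ 37.384 km (keep extra digits for the depth step; rounded: -41.1, 37.4).
Then from the N03 sphere: z² = 94.77² − (x − 29.2)² − (y − 18.9)² with x = -41.117, y = 37.384, so z ≈ 60.788 ≈ 60.8 km.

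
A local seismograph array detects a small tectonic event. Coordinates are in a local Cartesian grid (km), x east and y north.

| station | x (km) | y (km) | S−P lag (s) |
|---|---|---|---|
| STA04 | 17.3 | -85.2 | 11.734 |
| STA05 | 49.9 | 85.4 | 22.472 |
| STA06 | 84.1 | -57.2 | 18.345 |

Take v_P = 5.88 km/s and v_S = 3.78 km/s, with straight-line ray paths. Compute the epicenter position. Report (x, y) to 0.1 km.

Distance from S−P lag: d = Δt · v_P v_S / (v_P − v_S) = Δt · (5.88·3.78)/(5.88−3.78) ≈ 10.5840·Δt.
So d_STA04 = 124.19, d_STA05 = 237.84, d_STA06 = 194.16 km.
Circle about each station: (x − 17.3)² + (y + 85.2)² = 124.19²; (x − 49.9)² + (y − 85.4)² = 237.84²; (x − 84.1)² + (y + 57.2)² = 194.16².
Subtracting pairs of circle equations eliminates x²+y² and gives linear equations (the radical axes):
65.2 x + 341.2 y = -38919.87
133.6 x + 56.0 y = -19488.63
Solving the 2×2 system: x ≈ -106.6, y ≈ -93.7 km.

-106.6 km east, -93.7 km north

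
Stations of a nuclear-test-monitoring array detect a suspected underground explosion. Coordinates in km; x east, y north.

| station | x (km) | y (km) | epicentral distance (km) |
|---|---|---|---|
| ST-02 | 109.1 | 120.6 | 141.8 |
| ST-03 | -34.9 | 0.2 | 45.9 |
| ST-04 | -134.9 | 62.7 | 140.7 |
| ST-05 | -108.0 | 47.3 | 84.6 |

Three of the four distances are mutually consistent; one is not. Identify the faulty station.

ST-05

Solve using three stations at a time. Using ST-02, ST-03, ST-04 (subtract circle equations pairwise → linear system) gives (x, y) ≈ (1.5, 28.2).
Distances from that point to each station vs reported:
  ST-02: calculated 141.8 vs reported 141.8 → residual 0.0 km
  ST-03: calculated 45.9 vs reported 45.9 → residual 0.0 km
  ST-04: calculated 140.7 vs reported 140.7 → residual 0.0 km
  ST-05: calculated 111.2 vs reported 84.6 → residual 26.6 km
ST-02, ST-03, ST-04 are mutually consistent (residuals ≈ 0); ST-05 is off by 26.6 km.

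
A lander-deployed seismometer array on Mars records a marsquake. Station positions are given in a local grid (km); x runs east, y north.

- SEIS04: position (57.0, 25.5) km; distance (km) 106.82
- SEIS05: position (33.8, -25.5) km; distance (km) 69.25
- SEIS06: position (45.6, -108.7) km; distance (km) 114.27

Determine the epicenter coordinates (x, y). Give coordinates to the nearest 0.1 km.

-35.4 km east, -28.1 km north

Circle about each station: (x − 57.0)² + (y − 25.5)² = 106.82²; (x − 33.8)² + (y + 25.5)² = 69.25²; (x − 45.6)² + (y + 108.7)² = 114.27².
Subtracting the SEIS04 equation from the SEIS05 and SEIS06 equations removes the quadratic terms:
-46.4 x − 102.0 y = 4508.39
-22.8 x − 268.4 y = 8348.68
Solving the 2×2 system: x ≈ -35.4, y ≈ -28.1 km.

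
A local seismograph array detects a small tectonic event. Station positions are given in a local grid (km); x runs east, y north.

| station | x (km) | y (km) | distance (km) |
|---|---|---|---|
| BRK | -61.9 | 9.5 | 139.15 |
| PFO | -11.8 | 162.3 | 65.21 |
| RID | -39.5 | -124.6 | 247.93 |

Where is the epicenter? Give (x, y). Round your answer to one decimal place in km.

Circle about each station: (x + 61.9)² + (y − 9.5)² = 139.15²; (x + 11.8)² + (y − 162.3)² = 65.21²; (x + 39.5)² + (y + 124.6)² = 247.93².
Subtracting the BRK equation from the PFO and RID equations removes the quadratic terms:
100.2 x + 305.6 y = 37669.05
44.8 x − 268.2 y = -28943.01
Solving the 2×2 system: x ≈ 31.0, y ≈ 113.1 km.

31.0 km east, 113.1 km north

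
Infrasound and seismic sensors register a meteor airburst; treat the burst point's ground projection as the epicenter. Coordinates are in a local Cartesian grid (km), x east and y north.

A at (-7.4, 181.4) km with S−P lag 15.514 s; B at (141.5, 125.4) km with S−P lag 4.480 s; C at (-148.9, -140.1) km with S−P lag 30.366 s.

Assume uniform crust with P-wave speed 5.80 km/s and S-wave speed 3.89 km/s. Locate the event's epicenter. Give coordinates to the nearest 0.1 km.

Distance from S−P lag: d = Δt · v_P v_S / (v_P − v_S) = Δt · (5.80·3.89)/(5.80−3.89) ≈ 11.8126·Δt.
So d_A = 183.26, d_B = 52.92, d_C = 358.70 km.
Circle about each station: (x + 7.4)² + (y − 181.4)² = 183.26²; (x − 141.5)² + (y − 125.4)² = 52.92²; (x + 148.9)² + (y + 140.1)² = 358.70².
Subtracting pairs of circle equations eliminates x²+y² and gives linear equations (the radical axes):
297.8 x − 112.0 y = 33570.39
-283.0 x − 643.0 y = -86242.96
Solving the 2×2 system: x ≈ 140.0, y ≈ 72.5 km.

140.0 km east, 72.5 km north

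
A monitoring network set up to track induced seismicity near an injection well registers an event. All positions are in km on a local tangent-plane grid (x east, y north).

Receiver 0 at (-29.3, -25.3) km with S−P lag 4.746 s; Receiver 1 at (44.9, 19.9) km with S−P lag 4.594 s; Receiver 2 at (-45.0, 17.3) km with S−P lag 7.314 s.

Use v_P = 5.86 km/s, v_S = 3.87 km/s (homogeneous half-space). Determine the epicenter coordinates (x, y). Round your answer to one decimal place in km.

Distance from S−P lag: d = Δt · v_P v_S / (v_P − v_S) = Δt · (5.86·3.87)/(5.86−3.87) ≈ 11.3961·Δt.
So d_Receiver 0 = 54.09, d_Receiver 1 = 52.35, d_Receiver 2 = 83.35 km.
Circle about each station: (x + 29.3)² + (y + 25.3)² = 54.09²; (x − 44.9)² + (y − 19.9)² = 52.35²; (x + 45.0)² + (y − 17.3)² = 83.35².
Subtracting pairs of circle equations eliminates x²+y² and gives linear equations (the radical axes):
148.4 x + 90.4 y = 1098.65
-31.4 x + 85.2 y = -3195.78
Solving the 2×2 system: x ≈ 24.7, y ≈ -28.4 km.

x ≈ 24.7 km, y ≈ -28.4 km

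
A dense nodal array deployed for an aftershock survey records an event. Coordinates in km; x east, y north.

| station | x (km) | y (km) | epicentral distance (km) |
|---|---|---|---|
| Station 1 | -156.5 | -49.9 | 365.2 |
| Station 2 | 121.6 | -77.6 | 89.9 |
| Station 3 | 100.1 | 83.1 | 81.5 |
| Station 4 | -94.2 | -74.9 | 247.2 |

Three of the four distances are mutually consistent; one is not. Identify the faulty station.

Solve using three stations at a time. Using Station 2, Station 3, Station 4 (subtract circle equations pairwise → linear system) gives (x, y) ≈ (137.6, 10.8).
Distances from that point to each station vs reported:
  Station 1: calculated 300.3 vs reported 365.2 → residual 64.9 km
  Station 2: calculated 89.9 vs reported 89.9 → residual 0.0 km
  Station 3: calculated 81.5 vs reported 81.5 → residual 0.0 km
  Station 4: calculated 247.2 vs reported 247.2 → residual 0.0 km
Station 2, Station 3, Station 4 are mutually consistent (residuals ≈ 0); Station 1 is off by 64.9 km.

Station 1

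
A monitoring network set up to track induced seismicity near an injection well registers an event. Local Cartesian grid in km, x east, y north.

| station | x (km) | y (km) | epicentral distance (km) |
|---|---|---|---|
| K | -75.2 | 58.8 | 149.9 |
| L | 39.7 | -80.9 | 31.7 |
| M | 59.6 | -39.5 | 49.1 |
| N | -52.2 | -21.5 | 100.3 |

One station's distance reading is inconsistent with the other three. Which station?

Solve using three stations at a time. Using K, L, M (subtract circle equations pairwise → linear system) gives (x, y) ≈ (15.3, -60.7).
Distances from that point to each station vs reported:
  K: calculated 149.9 vs reported 149.9 → residual 0.0 km
  L: calculated 31.7 vs reported 31.7 → residual 0.0 km
  M: calculated 49.1 vs reported 49.1 → residual 0.0 km
  N: calculated 78.1 vs reported 100.3 → residual 22.2 km
K, L, M are mutually consistent (residuals ≈ 0); N is off by 22.2 km.

N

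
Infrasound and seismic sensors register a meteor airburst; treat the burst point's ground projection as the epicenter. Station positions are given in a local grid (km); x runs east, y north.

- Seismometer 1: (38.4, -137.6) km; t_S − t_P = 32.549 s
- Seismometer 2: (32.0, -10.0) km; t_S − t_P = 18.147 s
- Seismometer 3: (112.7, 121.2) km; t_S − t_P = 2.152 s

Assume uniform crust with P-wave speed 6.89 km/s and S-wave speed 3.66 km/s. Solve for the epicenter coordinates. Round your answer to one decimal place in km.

115.3 km east, 104.6 km north

Distance from S−P lag: d = Δt · v_P v_S / (v_P − v_S) = Δt · (6.89·3.66)/(6.89−3.66) ≈ 7.8072·Δt.
So d_Seismometer 1 = 254.12, d_Seismometer 2 = 141.68, d_Seismometer 3 = 16.80 km.
Circle about each station: (x − 38.4)² + (y + 137.6)² = 254.12²; (x − 32.0)² + (y + 10.0)² = 141.68²; (x − 112.7)² + (y − 121.2)² = 16.80².
Subtracting the Seismometer 1 equation from the Seismometer 2 and Seismometer 3 equations removes the quadratic terms:
-12.8 x + 255.2 y = 25219.43
148.6 x + 517.6 y = 71277.14
Solving the 2×2 system: x ≈ 115.3, y ≈ 104.6 km.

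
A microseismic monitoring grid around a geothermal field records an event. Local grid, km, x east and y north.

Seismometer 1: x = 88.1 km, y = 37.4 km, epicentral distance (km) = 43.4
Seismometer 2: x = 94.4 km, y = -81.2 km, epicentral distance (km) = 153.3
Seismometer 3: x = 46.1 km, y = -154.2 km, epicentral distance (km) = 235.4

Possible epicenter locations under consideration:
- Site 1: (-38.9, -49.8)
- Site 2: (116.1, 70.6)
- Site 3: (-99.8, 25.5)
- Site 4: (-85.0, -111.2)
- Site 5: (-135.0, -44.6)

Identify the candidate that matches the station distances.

Site 2

For each candidate, compare |candidate − station| to the reported distance:
Site 1: residuals Seismometer 1 110.7, Seismometer 2 16.4, Seismometer 3 100.8 → max 110.7 km
Site 2: residuals Seismometer 1 0.0, Seismometer 2 0.0, Seismometer 3 0.0 → max 0.0 km
Site 3: residuals Seismometer 1 144.9, Seismometer 2 68.3, Seismometer 3 3.9 → max 144.9 km
Site 4: residuals Seismometer 1 184.7, Seismometer 2 28.6, Seismometer 3 97.4 → max 184.7 km
Site 5: residuals Seismometer 1 194.3, Seismometer 2 79.0, Seismometer 3 23.7 → max 194.3 km
Only Site 2 has all residuals ≈ 0.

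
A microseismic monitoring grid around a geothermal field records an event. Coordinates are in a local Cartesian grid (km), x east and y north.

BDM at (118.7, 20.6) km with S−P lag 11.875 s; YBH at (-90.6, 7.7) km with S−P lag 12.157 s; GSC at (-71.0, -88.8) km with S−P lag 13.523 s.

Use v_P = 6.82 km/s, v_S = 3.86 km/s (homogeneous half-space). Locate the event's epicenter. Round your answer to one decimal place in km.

Distance from S−P lag: d = Δt · v_P v_S / (v_P − v_S) = Δt · (6.82·3.86)/(6.82−3.86) ≈ 8.8936·Δt.
So d_BDM = 105.61, d_YBH = 108.12, d_GSC = 120.27 km.
Circle about each station: (x − 118.7)² + (y − 20.6)² = 105.61²; (x + 90.6)² + (y − 7.7)² = 108.12²; (x + 71.0)² + (y + 88.8)² = 120.27².
Subtracting the BDM equation from the YBH and GSC equations removes the quadratic terms:
-418.6 x − 25.8 y = -6782.86
-379.4 x − 218.8 y = -4899.01
Solving the 2×2 system: x ≈ 16.6, y ≈ -6.4 km.

16.6 km east, -6.4 km north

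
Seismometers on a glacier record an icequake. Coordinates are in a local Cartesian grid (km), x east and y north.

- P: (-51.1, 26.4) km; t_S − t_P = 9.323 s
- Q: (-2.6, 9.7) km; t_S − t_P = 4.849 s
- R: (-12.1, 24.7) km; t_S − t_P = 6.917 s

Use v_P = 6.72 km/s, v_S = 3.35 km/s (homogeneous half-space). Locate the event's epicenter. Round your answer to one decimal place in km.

Distance from S−P lag: d = Δt · v_P v_S / (v_P − v_S) = Δt · (6.72·3.35)/(6.72−3.35) ≈ 6.6801·Δt.
So d_P = 62.28, d_Q = 32.39, d_R = 46.21 km.
Circle about each station: (x + 51.1)² + (y − 26.4)² = 62.28²; (x + 2.6)² + (y − 9.7)² = 32.39²; (x + 12.1)² + (y − 24.7)² = 46.21².
Subtracting pairs of circle equations eliminates x²+y² and gives linear equations (the radical axes):
97.0 x − 33.4 y = -377.63
78.0 x − 3.4 y = -808.24
Solving the 2×2 system: x ≈ -11.3, y ≈ -21.5 km.

x ≈ -11.3 km, y ≈ -21.5 km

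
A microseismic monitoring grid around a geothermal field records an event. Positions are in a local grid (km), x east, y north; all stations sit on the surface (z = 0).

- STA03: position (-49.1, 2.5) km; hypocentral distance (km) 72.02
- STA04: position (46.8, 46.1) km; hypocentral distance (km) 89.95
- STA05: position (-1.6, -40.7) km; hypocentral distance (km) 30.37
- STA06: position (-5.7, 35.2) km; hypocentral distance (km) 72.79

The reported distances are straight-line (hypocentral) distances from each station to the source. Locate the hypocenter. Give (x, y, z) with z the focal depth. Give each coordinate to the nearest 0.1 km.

(8.8, -30.9, 26.8)

Each station gives a sphere (x−x_i)² + (y−y_i)² + z² = d_i² (stations at z=0).
Subtracting the STA03 sphere from STA04 and STA05: z² cancels, leaving linear equations in x and y:
191.8 x + 87.2 y = -1005.73
95.0 x − 86.4 y = 3506.53
Solving: x ≈ 8.806, y ≈ -30.902 km (keep extra digits for the depth step; rounded: 8.8, -30.9).
Then from the STA03 sphere: z² = 72.02² − (x + 49.1)² − (y − 2.5)² with x = 8.806, y = -30.902, so z ≈ 26.797 ≈ 26.8 km.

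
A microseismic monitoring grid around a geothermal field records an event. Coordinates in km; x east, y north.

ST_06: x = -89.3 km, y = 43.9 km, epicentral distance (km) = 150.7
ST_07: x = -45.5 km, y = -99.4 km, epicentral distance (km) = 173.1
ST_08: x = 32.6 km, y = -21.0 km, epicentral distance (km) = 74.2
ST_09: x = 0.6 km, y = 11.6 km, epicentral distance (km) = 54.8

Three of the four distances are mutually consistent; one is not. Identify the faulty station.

Solve using three stations at a time. Using ST_07, ST_08, ST_09 (subtract circle equations pairwise → linear system) gives (x, y) ≈ (36.4, 53.1).
Distances from that point to each station vs reported:
  ST_06: calculated 126.0 vs reported 150.7 → residual 24.7 km
  ST_07: calculated 173.1 vs reported 173.1 → residual 0.0 km
  ST_08: calculated 74.2 vs reported 74.2 → residual 0.0 km
  ST_09: calculated 54.8 vs reported 54.8 → residual 0.0 km
ST_07, ST_08, ST_09 are mutually consistent (residuals ≈ 0); ST_06 is off by 24.7 km.

ST_06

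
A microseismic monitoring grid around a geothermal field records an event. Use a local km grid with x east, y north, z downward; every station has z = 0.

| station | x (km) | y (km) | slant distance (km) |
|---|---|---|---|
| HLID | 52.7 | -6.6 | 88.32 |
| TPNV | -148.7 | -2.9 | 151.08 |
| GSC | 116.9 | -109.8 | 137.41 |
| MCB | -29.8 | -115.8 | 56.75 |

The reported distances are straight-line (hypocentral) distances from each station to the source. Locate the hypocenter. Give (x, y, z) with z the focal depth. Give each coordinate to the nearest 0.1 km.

Each station gives a sphere (x−x_i)² + (y−y_i)² + z² = d_i² (stations at z=0).
Subtracting the HLID sphere from TPNV and GSC: z² cancels, leaving linear equations in x and y:
-402.8 x + 7.4 y = 4274.51
128.4 x − 206.4 y = 11819.71
Solving: x ≈ -11.799, y ≈ -64.606 km (keep extra digits for the depth step; rounded: -11.8, -64.6).
Then from the HLID sphere: z² = 88.32² − (x − 52.7)² − (y + 6.6)² with x = -11.799, y = -64.606, so z ≈ 16.601 ≈ 16.6 km.
Check against MCB (with the unrounded solution): distance 56.75 ≈ 56.75 km. ✓

(-11.8, -64.6, 16.6)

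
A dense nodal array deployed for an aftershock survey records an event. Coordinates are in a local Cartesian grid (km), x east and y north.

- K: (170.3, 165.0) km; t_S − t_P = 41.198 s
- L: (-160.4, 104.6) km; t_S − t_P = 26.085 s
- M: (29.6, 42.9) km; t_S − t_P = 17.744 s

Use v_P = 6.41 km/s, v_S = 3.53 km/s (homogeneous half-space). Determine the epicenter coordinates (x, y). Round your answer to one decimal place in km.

Distance from S−P lag: d = Δt · v_P v_S / (v_P − v_S) = Δt · (6.41·3.53)/(6.41−3.53) ≈ 7.8567·Δt.
So d_K = 323.68, d_L = 204.94, d_M = 139.41 km.
Circle about each station: (x − 170.3)² + (y − 165.0)² = 323.68²; (x + 160.4)² + (y − 104.6)² = 204.94²; (x − 29.6)² + (y − 42.9)² = 139.41².
Subtracting pairs of circle equations eliminates x²+y² and gives linear equations (the radical axes):
-661.4 x − 120.8 y = 43210.57
-281.4 x − 244.2 y = 31823.07
Solving the 2×2 system: x ≈ -52.6, y ≈ -69.7 km.
Check against K (with the unrounded x, y): √((x − 170.3)²+(y − 165.0)²) = 323.68 ≈ 323.68 km. ✓

(-52.6, -69.7)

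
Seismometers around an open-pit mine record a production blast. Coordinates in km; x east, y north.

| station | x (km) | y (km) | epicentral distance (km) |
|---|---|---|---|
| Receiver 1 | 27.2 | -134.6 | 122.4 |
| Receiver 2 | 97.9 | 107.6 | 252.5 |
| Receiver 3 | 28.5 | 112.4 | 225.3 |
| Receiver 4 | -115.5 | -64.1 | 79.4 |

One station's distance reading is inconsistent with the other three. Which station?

Receiver 1

Solve using three stations at a time. Using Receiver 2, Receiver 3, Receiver 4 (subtract circle equations pairwise → linear system) gives (x, y) ≈ (-45.0, -100.6).
Distances from that point to each station vs reported:
  Receiver 1: calculated 79.8 vs reported 122.4 → residual 42.6 km
  Receiver 2: calculated 252.5 vs reported 252.5 → residual 0.0 km
  Receiver 3: calculated 225.3 vs reported 225.3 → residual 0.0 km
  Receiver 4: calculated 79.4 vs reported 79.4 → residual 0.0 km
Receiver 2, Receiver 3, Receiver 4 are mutually consistent (residuals ≈ 0); Receiver 1 is off by 42.6 km.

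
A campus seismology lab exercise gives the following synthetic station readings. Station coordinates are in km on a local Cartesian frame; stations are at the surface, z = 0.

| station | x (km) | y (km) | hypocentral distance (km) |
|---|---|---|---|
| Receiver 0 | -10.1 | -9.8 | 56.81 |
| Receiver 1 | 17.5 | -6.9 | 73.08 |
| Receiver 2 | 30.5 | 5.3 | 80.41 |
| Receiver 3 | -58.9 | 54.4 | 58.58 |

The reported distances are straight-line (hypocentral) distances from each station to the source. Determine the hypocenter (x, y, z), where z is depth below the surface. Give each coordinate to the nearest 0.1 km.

Each station gives a sphere (x−x_i)² + (y−y_i)² + z² = d_i² (stations at z=0).
Subtracting the Receiver 0 sphere from Receiver 1 and Receiver 2: z² cancels, leaving linear equations in x and y:
55.2 x + 5.8 y = -1957.50
81.2 x + 30.2 y = -2478.10
Solving: x ≈ -37.408, y ≈ 18.525 km (keep extra digits for the depth step; rounded: -37.4, 18.5).
Then from the Receiver 0 sphere: z² = 56.81² − (x + 10.1)² − (y + 9.8)² with x = -37.408, y = 18.525, so z ≈ 40.980 ≈ 41.0 km.

x ≈ -37.4 km, y ≈ 18.5 km, depth ≈ 41.0 km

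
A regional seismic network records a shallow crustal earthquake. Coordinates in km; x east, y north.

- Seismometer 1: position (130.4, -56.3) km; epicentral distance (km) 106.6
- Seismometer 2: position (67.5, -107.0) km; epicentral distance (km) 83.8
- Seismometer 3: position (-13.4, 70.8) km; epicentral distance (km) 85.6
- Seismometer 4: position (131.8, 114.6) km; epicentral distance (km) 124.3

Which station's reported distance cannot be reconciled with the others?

Solve using three stations at a time. Using Seismometer 1, Seismometer 3, Seismometer 4 (subtract circle equations pairwise → linear system) gives (x, y) ≈ (53.8, 17.8).
Distances from that point to each station vs reported:
  Seismometer 1: calculated 106.6 vs reported 106.6 → residual 0.0 km
  Seismometer 2: calculated 125.6 vs reported 83.8 → residual 41.8 km
  Seismometer 3: calculated 85.6 vs reported 85.6 → residual 0.0 km
  Seismometer 4: calculated 124.3 vs reported 124.3 → residual 0.0 km
Seismometer 1, Seismometer 3, Seismometer 4 are mutually consistent (residuals ≈ 0); Seismometer 2 is off by 41.8 km.

Seismometer 2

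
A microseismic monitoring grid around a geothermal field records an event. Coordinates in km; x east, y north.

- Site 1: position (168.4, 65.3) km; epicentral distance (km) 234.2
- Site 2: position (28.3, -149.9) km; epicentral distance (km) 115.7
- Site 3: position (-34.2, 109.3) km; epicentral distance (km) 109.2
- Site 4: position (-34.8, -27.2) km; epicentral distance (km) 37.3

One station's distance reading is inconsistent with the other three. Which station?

Solve using three stations at a time. Using Site 1, Site 3, Site 4 (subtract circle equations pairwise → linear system) gives (x, y) ≈ (-57.2, 2.6).
Distances from that point to each station vs reported:
  Site 1: calculated 234.2 vs reported 234.2 → residual 0.0 km
  Site 2: calculated 174.8 vs reported 115.7 → residual 59.1 km
  Site 3: calculated 109.2 vs reported 109.2 → residual 0.0 km
  Site 4: calculated 37.3 vs reported 37.3 → residual 0.0 km
Site 1, Site 3, Site 4 are mutually consistent (residuals ≈ 0); Site 2 is off by 59.1 km.

Site 2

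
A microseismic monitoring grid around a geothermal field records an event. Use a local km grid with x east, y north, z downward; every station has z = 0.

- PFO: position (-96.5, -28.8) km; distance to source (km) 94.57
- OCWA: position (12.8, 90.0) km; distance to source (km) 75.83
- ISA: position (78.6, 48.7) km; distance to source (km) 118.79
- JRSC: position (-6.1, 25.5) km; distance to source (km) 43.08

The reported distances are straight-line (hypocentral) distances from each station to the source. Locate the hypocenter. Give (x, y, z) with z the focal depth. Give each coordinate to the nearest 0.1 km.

Each station gives a sphere (x−x_i)² + (y−y_i)² + z² = d_i² (stations at z=0).
Subtracting the PFO sphere from OCWA and ISA: z² cancels, leaving linear equations in x and y:
218.6 x + 237.6 y = 1315.45
350.2 x + 155.0 y = -6759.62
Solving: x ≈ -36.695, y ≈ 39.297 km (keep extra digits for the depth step; rounded: -36.7, 39.3).
Then from the PFO sphere: z² = 94.57² − (x + 96.5)² − (y + 28.8)² with x = -36.695, y = 39.297, so z ≈ 27.012 ≈ 27.0 km.
Check against JRSC (with the unrounded solution): distance 43.08 ≈ 43.08 km. ✓

(-36.7, 39.3, 27.0)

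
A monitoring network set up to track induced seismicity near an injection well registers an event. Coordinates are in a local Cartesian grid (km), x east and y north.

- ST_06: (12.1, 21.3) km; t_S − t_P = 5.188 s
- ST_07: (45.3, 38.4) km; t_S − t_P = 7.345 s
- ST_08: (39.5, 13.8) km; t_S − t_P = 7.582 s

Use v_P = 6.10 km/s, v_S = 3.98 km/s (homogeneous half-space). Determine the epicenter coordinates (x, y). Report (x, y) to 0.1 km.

x ≈ -37.3 km, y ≈ 54.3 km

Distance from S−P lag: d = Δt · v_P v_S / (v_P − v_S) = Δt · (6.10·3.98)/(6.10−3.98) ≈ 11.4519·Δt.
So d_ST_06 = 59.41, d_ST_07 = 84.11, d_ST_08 = 86.83 km.
Circle about each station: (x − 12.1)² + (y − 21.3)² = 59.41²; (x − 45.3)² + (y − 38.4)² = 84.11²; (x − 39.5)² + (y − 13.8)² = 86.83².
Subtracting pairs of circle equations eliminates x²+y² and gives linear equations (the radical axes):
66.4 x + 34.2 y = -618.39
54.8 x − 15.0 y = -2859.31
Solving the 2×2 system: x ≈ -37.3, y ≈ 54.3 km.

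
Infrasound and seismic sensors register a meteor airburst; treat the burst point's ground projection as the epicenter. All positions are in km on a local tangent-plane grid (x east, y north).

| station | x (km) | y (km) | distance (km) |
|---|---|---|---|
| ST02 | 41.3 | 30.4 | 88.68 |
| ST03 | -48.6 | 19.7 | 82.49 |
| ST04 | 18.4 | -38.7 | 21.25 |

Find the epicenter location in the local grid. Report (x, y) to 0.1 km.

-0.9 km east, -47.6 km north

Circle about each station: (x − 41.3)² + (y − 30.4)² = 88.68²; (x + 48.6)² + (y − 19.7)² = 82.49²; (x − 18.4)² + (y + 38.7)² = 21.25².
Subtracting pairs of circle equations eliminates x²+y² and gives linear equations (the radical axes):
-179.8 x − 21.4 y = 1179.74
-45.8 x − 138.2 y = 6618.98
Solving the 2×2 system: x ≈ -0.9, y ≈ -47.6 km.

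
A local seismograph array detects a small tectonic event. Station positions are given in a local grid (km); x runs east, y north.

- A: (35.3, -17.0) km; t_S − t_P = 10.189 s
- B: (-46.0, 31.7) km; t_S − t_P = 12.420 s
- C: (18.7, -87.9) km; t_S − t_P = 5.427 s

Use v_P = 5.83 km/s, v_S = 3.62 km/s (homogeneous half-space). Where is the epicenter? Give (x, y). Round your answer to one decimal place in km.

-33.1 km east, -86.2 km north

Distance from S−P lag: d = Δt · v_P v_S / (v_P − v_S) = Δt · (5.83·3.62)/(5.83−3.62) ≈ 9.5496·Δt.
So d_A = 97.30, d_B = 118.61, d_C = 51.83 km.
Circle about each station: (x − 35.3)² + (y + 17.0)² = 97.30²; (x + 46.0)² + (y − 31.7)² = 118.61²; (x − 18.7)² + (y + 87.9)² = 51.83².
Subtracting the A equation from the B and C equations removes the quadratic terms:
-162.6 x + 97.4 y = -3015.24
-33.2 x − 141.8 y = 13321.95
Solving the 2×2 system: x ≈ -33.1, y ≈ -86.2 km.
Check against A (with the unrounded x, y): √((x − 35.3)²+(y + 17.0)²) = 97.29 ≈ 97.30 km. ✓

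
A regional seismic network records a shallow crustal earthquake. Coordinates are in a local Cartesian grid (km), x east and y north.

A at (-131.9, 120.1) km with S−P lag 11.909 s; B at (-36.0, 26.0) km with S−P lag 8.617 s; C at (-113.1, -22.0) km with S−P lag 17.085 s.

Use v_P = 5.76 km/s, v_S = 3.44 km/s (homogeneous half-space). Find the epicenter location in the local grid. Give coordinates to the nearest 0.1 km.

Distance from S−P lag: d = Δt · v_P v_S / (v_P − v_S) = Δt · (5.76·3.44)/(5.76−3.44) ≈ 8.5407·Δt.
So d_A = 101.71, d_B = 73.60, d_C = 145.92 km.
Circle about each station: (x + 131.9)² + (y − 120.1)² = 101.71²; (x + 36.0)² + (y − 26.0)² = 73.60²; (x + 113.1)² + (y + 22.0)² = 145.92².
Subtracting the A equation from the B and C equations removes the quadratic terms:
191.8 x − 188.2 y = -24921.66
37.6 x − 284.2 y = -29493.73
Solving the 2×2 system: x ≈ -32.3, y ≈ 99.5 km.

(-32.3, 99.5)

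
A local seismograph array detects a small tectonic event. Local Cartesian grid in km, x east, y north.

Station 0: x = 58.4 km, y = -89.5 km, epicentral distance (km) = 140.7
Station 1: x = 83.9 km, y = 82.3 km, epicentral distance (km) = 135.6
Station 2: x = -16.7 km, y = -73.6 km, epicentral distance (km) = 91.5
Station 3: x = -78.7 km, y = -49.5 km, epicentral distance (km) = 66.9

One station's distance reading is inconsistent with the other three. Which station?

Solve using three stations at a time. Using Station 0, Station 1, Station 2 (subtract circle equations pairwise → linear system) gives (x, y) ≈ (-34.5, 16.2).
Distances from that point to each station vs reported:
  Station 0: calculated 140.7 vs reported 140.7 → residual 0.0 km
  Station 1: calculated 135.6 vs reported 135.6 → residual 0.0 km
  Station 2: calculated 91.5 vs reported 91.5 → residual 0.0 km
  Station 3: calculated 79.2 vs reported 66.9 → residual 12.3 km
Station 0, Station 1, Station 2 are mutually consistent (residuals ≈ 0); Station 3 is off by 12.3 km.

Station 3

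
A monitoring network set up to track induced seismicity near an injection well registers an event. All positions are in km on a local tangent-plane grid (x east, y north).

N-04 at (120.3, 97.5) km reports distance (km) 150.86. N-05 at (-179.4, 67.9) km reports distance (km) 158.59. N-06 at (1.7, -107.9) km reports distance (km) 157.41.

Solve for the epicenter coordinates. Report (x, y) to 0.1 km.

-22.1 km east, 47.7 km north

Circle about each station: (x − 120.3)² + (y − 97.5)² = 150.86²; (x + 179.4)² + (y − 67.9)² = 158.59²; (x − 1.7)² + (y + 107.9)² = 157.41².
Subtracting the N-04 equation from the N-05 and N-06 equations removes the quadratic terms:
-599.4 x − 59.2 y = 10424.38
-237.2 x − 410.8 y = -14352.21
Solving the 2×2 system: x ≈ -22.1, y ≈ 47.7 km.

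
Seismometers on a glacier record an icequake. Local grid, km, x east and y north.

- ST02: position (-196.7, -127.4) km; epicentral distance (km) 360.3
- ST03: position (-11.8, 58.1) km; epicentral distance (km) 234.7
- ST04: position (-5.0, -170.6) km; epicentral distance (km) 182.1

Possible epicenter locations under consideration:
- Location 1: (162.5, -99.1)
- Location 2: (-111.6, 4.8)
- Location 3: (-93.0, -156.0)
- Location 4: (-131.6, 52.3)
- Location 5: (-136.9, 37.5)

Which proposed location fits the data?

Location 1

For each candidate, compare |candidate − station| to the reported distance:
Location 1: residuals ST02 0.0, ST03 0.0, ST04 0.0 → max 0.0 km
Location 2: residuals ST02 203.1, ST03 121.6, ST04 23.2 → max 203.1 km
Location 3: residuals ST02 252.7, ST03 5.7, ST04 92.9 → max 252.7 km
Location 4: residuals ST02 169.2, ST03 114.8, ST04 74.2 → max 169.2 km
Location 5: residuals ST02 184.9, ST03 107.9, ST04 64.3 → max 184.9 km
Only Location 1 has all residuals ≈ 0.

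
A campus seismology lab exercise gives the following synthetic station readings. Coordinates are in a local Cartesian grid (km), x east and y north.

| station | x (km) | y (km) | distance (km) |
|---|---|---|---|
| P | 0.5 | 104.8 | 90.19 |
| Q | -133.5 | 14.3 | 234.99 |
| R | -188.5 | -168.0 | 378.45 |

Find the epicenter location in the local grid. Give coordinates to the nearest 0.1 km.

Circle about each station: (x − 0.5)² + (y − 104.8)² = 90.19²; (x + 133.5)² + (y − 14.3)² = 234.99²; (x + 188.5)² + (y + 168.0)² = 378.45².
Subtracting pairs of circle equations eliminates x²+y² and gives linear equations (the radical axes):
-268.0 x − 181.0 y = -40042.61
-378.0 x − 545.6 y = -82317.21
Solving the 2×2 system: x ≈ 89.3, y ≈ 89.0 km.
Check against P (with the unrounded x, y): √((x − 0.5)²+(y − 104.8)²) = 90.19 ≈ 90.19 km. ✓

(89.3, 89.0)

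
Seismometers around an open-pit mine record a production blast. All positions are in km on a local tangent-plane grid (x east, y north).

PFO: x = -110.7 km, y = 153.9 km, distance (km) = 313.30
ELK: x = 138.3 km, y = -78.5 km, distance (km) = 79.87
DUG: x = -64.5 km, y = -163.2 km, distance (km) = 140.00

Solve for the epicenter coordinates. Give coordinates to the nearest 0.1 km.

Circle about each station: (x + 110.7)² + (y − 153.9)² = 313.30²; (x − 138.3)² + (y + 78.5)² = 79.87²; (x + 64.5)² + (y + 163.2)² = 140.00².
Subtracting the PFO equation from the ELK and DUG equations removes the quadratic terms:
498.0 x − 464.8 y = 81127.11
92.4 x − 634.2 y = 73411.68
Solving the 2×2 system: x ≈ 63.5, y ≈ -106.5 km.
Check against PFO (with the unrounded x, y): √((x + 110.7)²+(y − 153.9)²) = 313.30 ≈ 313.30 km. ✓

x ≈ 63.5 km, y ≈ -106.5 km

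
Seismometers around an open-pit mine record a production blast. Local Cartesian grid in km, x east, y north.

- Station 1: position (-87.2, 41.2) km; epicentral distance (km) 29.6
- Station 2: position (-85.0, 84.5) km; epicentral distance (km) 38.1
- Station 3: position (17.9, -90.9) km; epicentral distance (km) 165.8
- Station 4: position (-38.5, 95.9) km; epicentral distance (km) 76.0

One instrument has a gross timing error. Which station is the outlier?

Station 4

Solve using three stations at a time. Using Station 1, Station 2, Station 3 (subtract circle equations pairwise → linear system) gives (x, y) ≈ (-61.0, 54.9).
Distances from that point to each station vs reported:
  Station 1: calculated 29.6 vs reported 29.6 → residual 0.0 km
  Station 2: calculated 38.1 vs reported 38.1 → residual 0.0 km
  Station 3: calculated 165.8 vs reported 165.8 → residual 0.0 km
  Station 4: calculated 46.7 vs reported 76.0 → residual 29.3 km
Station 1, Station 2, Station 3 are mutually consistent (residuals ≈ 0); Station 4 is off by 29.3 km.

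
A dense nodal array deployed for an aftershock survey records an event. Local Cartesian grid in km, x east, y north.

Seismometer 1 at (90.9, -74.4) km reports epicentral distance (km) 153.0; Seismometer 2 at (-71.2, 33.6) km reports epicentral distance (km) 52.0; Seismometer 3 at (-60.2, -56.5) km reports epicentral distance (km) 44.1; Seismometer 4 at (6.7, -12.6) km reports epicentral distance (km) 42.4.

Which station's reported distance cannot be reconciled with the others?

Seismometer 4

Solve using three stations at a time. Using Seismometer 1, Seismometer 2, Seismometer 3 (subtract circle equations pairwise → linear system) gives (x, y) ≈ (-49.5, -13.7).
Distances from that point to each station vs reported:
  Seismometer 1: calculated 153.0 vs reported 153.0 → residual 0.0 km
  Seismometer 2: calculated 52.0 vs reported 52.0 → residual 0.0 km
  Seismometer 3: calculated 44.1 vs reported 44.1 → residual 0.0 km
  Seismometer 4: calculated 56.3 vs reported 42.4 → residual 13.9 km
Seismometer 1, Seismometer 2, Seismometer 3 are mutually consistent (residuals ≈ 0); Seismometer 4 is off by 13.9 km.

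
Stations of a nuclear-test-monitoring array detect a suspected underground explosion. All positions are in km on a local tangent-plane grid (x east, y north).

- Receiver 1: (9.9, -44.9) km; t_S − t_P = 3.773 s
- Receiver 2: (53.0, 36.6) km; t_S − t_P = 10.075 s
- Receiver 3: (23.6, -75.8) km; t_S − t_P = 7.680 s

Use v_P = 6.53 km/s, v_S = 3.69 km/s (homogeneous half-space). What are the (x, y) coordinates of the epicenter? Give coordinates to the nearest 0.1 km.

-10.7 km east, -20.4 km north

Distance from S−P lag: d = Δt · v_P v_S / (v_P − v_S) = Δt · (6.53·3.69)/(6.53−3.69) ≈ 8.4844·Δt.
So d_Receiver 1 = 32.01, d_Receiver 2 = 85.48, d_Receiver 3 = 65.16 km.
Circle about each station: (x − 9.9)² + (y + 44.9)² = 32.01²; (x − 53.0)² + (y − 36.6)² = 85.48²; (x − 23.6)² + (y + 75.8)² = 65.16².
Subtracting pairs of circle equations eliminates x²+y² and gives linear equations (the radical axes):
86.2 x + 163.0 y = -4247.65
27.4 x − 61.8 y = 967.39
Solving the 2×2 system: x ≈ -10.7, y ≈ -20.4 km.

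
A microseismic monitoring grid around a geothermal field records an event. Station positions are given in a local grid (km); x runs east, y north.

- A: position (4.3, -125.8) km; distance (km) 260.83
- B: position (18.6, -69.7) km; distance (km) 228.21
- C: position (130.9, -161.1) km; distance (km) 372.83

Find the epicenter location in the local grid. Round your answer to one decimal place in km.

Circle about each station: (x − 4.3)² + (y + 125.8)² = 260.83²; (x − 18.6)² + (y + 69.7)² = 228.21²; (x − 130.9)² + (y + 161.1)² = 372.83².
Subtracting pairs of circle equations eliminates x²+y² and gives linear equations (the radical axes):
28.6 x + 112.2 y = 5312.40
253.2 x − 70.6 y = -43726.03
Solving the 2×2 system: x ≈ -148.9, y ≈ 85.3 km.

-148.9 km east, 85.3 km north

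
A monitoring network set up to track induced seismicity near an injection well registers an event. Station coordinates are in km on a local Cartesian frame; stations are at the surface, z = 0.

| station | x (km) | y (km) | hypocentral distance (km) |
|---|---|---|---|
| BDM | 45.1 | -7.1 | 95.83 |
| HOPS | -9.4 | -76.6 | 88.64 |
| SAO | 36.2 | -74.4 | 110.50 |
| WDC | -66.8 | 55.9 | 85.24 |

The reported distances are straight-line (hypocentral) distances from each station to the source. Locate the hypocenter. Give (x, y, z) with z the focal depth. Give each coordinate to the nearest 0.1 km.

Each station gives a sphere (x−x_i)² + (y−y_i)² + z² = d_i² (stations at z=0).
Subtracting the BDM sphere from HOPS and SAO: z² cancels, leaving linear equations in x and y:
-109.0 x − 139.0 y = 5197.84
-17.8 x − 134.6 y = 1734.52
Solving: x ≈ -37.593, y ≈ -7.915 km (keep extra digits for the depth step; rounded: -37.6, -7.9).
Then from the BDM sphere: z² = 95.83² − (x − 45.1)² − (y + 7.1)² with x = -37.593, y = -7.915, so z ≈ 48.421 ≈ 48.4 km.
Check against WDC (with the unrounded solution): distance 85.26 ≈ 85.24 km. ✓

x ≈ -37.6 km, y ≈ -7.9 km, depth ≈ 48.4 km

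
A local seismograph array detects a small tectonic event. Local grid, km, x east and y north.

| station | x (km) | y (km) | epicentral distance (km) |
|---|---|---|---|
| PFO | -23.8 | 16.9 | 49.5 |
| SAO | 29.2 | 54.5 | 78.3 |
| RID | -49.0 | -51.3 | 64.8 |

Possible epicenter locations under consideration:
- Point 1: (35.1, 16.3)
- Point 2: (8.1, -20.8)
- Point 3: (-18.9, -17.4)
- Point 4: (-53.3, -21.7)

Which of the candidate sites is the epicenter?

For each candidate, compare |candidate − station| to the reported distance:
Point 1: residuals PFO 9.4, SAO 39.6, RID 43.1 → max 43.1 km
Point 2: residuals PFO 0.1, SAO 0.1, RID 0.1 → max 0.1 km
Point 3: residuals PFO 14.9, SAO 8.2, RID 19.5 → max 19.5 km
Point 4: residuals PFO 0.9, SAO 34.0, RID 34.9 → max 34.9 km
Only Point 2 has all residuals ≈ 0.

Point 2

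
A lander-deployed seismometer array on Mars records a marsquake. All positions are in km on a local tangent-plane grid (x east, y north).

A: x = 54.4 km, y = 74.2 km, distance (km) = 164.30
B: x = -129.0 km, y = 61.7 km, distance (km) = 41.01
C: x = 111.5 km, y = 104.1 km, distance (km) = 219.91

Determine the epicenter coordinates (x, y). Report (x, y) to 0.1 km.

-108.3 km east, 97.1 km north

Circle about each station: (x − 54.4)² + (y − 74.2)² = 164.30²; (x + 129.0)² + (y − 61.7)² = 41.01²; (x − 111.5)² + (y − 104.1)² = 219.91².
Subtracting pairs of circle equations eliminates x²+y² and gives linear equations (the radical axes):
-366.8 x − 25.0 y = 37295.56
114.2 x + 59.8 y = -6561.86
Solving the 2×2 system: x ≈ -108.3, y ≈ 97.1 km.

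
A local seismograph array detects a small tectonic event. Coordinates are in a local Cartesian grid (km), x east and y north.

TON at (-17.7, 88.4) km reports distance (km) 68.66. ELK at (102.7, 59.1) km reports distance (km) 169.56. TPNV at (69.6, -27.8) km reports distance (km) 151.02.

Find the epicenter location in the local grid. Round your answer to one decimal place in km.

-65.7 km east, 39.3 km north

Circle about each station: (x + 17.7)² + (y − 88.4)² = 68.66²; (x − 102.7)² + (y − 59.1)² = 169.56²; (x − 69.6)² + (y + 27.8)² = 151.02².
Subtracting pairs of circle equations eliminates x²+y² and gives linear equations (the radical axes):
240.8 x − 58.6 y = -18124.15
174.6 x − 232.4 y = -20603.69
Solving the 2×2 system: x ≈ -65.7, y ≈ 39.3 km.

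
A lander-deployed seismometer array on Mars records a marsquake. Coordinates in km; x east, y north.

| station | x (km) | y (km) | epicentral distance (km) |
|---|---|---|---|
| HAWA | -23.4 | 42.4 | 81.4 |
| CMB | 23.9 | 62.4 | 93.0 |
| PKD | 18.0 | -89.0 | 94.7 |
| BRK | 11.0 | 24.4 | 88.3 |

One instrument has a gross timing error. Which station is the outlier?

CMB

Solve using three stations at a time. Using HAWA, PKD, BRK (subtract circle equations pairwise → linear system) gives (x, y) ≈ (-57.2, -31.6).
Distances from that point to each station vs reported:
  HAWA: calculated 81.3 vs reported 81.4 → residual 0.1 km
  CMB: calculated 124.1 vs reported 93.0 → residual 31.1 km
  PKD: calculated 94.6 vs reported 94.7 → residual 0.1 km
  BRK: calculated 88.2 vs reported 88.3 → residual 0.1 km
HAWA, PKD, BRK are mutually consistent (residuals ≈ 0); CMB is off by 31.1 km.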